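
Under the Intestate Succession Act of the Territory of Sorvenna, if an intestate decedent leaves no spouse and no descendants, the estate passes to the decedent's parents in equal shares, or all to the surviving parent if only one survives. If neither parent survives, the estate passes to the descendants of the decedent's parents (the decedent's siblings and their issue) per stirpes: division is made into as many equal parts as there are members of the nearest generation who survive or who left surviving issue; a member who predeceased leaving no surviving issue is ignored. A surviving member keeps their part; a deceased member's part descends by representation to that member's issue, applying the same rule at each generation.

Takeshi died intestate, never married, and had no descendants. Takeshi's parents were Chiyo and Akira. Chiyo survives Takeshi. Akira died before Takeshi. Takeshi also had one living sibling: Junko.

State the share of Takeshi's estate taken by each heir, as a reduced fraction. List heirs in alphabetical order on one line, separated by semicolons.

Chiyo 1

Only one parent, Chiyo, survives, so Chiyo takes the entire estate. The siblings take nothing because a surviving parent has priority.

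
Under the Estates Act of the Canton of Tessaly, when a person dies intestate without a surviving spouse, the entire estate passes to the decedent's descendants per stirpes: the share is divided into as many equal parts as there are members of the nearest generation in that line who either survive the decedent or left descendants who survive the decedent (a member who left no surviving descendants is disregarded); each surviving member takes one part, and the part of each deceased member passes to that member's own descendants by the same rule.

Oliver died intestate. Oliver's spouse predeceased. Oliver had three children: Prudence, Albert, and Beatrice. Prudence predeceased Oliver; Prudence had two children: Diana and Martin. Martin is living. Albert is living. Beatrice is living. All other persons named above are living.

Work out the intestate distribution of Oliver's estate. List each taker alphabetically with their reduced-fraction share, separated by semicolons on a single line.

Albert 1/3; Beatrice 1/3; Diana 1/6; Martin 1/6

There is no surviving spouse, so the entire estate passes to Oliver's descendants per stirpes.
The estate is divided into 3 equal shares of 1/3 among Prudence, Albert, Beatrice.
Prudence predeceased; the 1/3 allotted to Prudence's branch passes to Prudence's issue by representation.
The 1/3 is divided into 2 equal shares of 1/6 among Diana, Martin.
Diana is living and takes 1/6.
Martin is living and takes 1/6.
Albert is living and takes 1/3.
Beatrice is living and takes 1/3.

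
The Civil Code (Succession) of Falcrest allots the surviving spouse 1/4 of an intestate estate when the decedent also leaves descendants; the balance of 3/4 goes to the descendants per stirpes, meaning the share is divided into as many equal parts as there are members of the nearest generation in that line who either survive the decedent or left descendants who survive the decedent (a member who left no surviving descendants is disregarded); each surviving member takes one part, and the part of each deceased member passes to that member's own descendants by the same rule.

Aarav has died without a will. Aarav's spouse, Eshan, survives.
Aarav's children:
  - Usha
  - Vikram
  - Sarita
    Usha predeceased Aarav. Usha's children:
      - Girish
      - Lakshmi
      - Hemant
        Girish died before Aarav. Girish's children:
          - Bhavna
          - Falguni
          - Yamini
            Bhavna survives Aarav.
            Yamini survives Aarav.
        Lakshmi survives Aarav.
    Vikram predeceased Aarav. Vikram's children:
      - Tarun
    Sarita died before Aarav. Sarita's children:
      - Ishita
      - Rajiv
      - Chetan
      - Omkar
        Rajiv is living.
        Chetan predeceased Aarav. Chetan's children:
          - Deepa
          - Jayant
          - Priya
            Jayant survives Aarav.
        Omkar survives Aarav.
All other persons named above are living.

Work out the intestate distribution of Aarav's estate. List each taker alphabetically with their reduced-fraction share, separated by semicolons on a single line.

Bhavna 1/36; Deepa 1/48; Eshan 1/4; Falguni 1/36; Hemant 1/12; Ishita 1/16; Jayant 1/48; Lakshmi 1/12; Omkar 1/16; Priya 1/48; Rajiv 1/16; Tarun 1/4; Yamini 1/36

Eshan, as surviving spouse, takes 1/4.
The remaining 3/4 passes to Aarav's descendants per stirpes.
The 3/4 is divided into 3 equal shares of 1/4 among Usha, Vikram, Sarita.
Usha predeceased; the 1/4 allotted to Usha's branch passes to Usha's issue by representation.
The 1/4 is divided into 3 equal shares of 1/12 among Girish, Lakshmi, Hemant.
Girish predeceased; the 1/12 allotted to Girish's branch passes to Girish's issue by representation.
The 1/12 is divided into 3 equal shares of 1/36 among Bhavna, Falguni, Yamini.
Bhavna is living and takes 1/36.
Falguni is living and takes 1/36.
Yamini is living and takes 1/36.
Lakshmi is living and takes 1/12.
Hemant is living and takes 1/12.
Vikram predeceased; the 1/4 allotted to Vikram's branch passes to Vikram's issue by representation.
Tarun is the sole taker at this level and receives the full 1/4.
Sarita predeceased; the 1/4 allotted to Sarita's branch passes to Sarita's issue by representation.
The 1/4 is divided into 4 equal shares of 1/16 among Ishita, Rajiv, Chetan, Omkar.
Ishita is living and takes 1/16.
Rajiv is living and takes 1/16.
Chetan predeceased; the 1/16 allotted to Chetan's branch passes to Chetan's issue by representation.
The 1/16 is divided into 3 equal shares of 1/48 among Deepa, Jayant, Priya.
Deepa is living and takes 1/48.
Jayant is living and takes 1/48.
Priya is living and takes 1/48.
Omkar is living and takes 1/16.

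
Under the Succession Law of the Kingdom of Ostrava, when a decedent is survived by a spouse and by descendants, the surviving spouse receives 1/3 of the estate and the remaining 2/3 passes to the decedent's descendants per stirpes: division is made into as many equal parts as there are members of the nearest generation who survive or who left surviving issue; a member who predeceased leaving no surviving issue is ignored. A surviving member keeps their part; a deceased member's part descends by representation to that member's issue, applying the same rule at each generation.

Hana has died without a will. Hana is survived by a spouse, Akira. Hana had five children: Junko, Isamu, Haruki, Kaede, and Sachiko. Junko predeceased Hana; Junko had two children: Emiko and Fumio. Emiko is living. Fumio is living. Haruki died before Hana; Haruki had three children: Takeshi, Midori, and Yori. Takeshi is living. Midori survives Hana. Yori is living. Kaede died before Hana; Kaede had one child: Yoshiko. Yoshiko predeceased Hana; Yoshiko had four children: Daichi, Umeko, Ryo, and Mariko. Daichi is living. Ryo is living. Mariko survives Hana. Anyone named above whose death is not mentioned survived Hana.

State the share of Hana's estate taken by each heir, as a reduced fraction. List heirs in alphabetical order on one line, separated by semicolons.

Akira, as surviving spouse, takes 1/3.
The remaining 2/3 passes to Hana's descendants per stirpes.
The 2/3 is divided into 5 equal shares of 2/15 among Junko, Isamu, Haruki, Kaede, Sachiko.
Junko predeceased; the 2/15 allotted to Junko's branch passes to Junko's issue by representation.
The 2/15 is divided into 2 equal shares of 1/15 among Emiko, Fumio.
Emiko is living and takes 1/15.
Fumio is living and takes 1/15.
Isamu is living and takes 2/15.
Haruki predeceased; the 2/15 allotted to Haruki's branch passes to Haruki's issue by representation.
The 2/15 is divided into 3 equal shares of 2/45 among Takeshi, Midori, Yori.
Takeshi is living and takes 2/45.
Midori is living and takes 2/45.
Yori is living and takes 2/45.
Kaede predeceased; the 2/15 allotted to Kaede's branch passes to Kaede's issue by representation.
Yoshiko's line is the sole branch at this level, so the full 2/15 passes to Yoshiko's issue by representation.
The 2/15 is divided into 4 equal shares of 1/30 among Daichi, Umeko, Ryo, Mariko.
Daichi is living and takes 1/30.
Umeko is living and takes 1/30.
Ryo is living and takes 1/30.
Mariko is living and takes 1/30.
Sachiko is living and takes 2/15.

Akira 1/3; Daichi 1/30; Emiko 1/15; Fumio 1/15; Isamu 2/15; Mariko 1/30; Midori 2/45; Ryo 1/30; Sachiko 2/15; Takeshi 2/45; Umeko 1/30; Yori 2/45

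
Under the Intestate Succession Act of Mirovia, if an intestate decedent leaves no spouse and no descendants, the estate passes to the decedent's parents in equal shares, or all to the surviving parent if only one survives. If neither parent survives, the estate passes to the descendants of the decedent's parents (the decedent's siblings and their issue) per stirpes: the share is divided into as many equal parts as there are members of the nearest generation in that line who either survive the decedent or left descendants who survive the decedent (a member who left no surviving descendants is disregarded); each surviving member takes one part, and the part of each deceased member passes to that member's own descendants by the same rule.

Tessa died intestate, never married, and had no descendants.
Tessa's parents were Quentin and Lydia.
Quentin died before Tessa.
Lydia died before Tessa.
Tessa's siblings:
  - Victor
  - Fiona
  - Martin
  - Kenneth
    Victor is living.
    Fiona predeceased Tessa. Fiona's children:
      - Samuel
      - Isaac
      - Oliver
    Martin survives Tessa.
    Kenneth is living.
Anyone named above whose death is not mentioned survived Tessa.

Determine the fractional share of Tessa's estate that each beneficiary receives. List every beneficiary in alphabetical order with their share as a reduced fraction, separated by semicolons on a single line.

Isaac 1/12; Kenneth 1/4; Martin 1/4; Oliver 1/12; Samuel 1/12; Victor 1/4

Neither parent survives and there are no descendants, so the estate passes to Tessa's siblings and their issue per stirpes.
The estate is divided into 4 equal shares of 1/4 among Victor, Fiona, Martin, Kenneth.
Victor is living and takes 1/4.
Fiona predeceased; the 1/4 allotted to Fiona's branch passes to Fiona's issue by representation.
The 1/4 is divided into 3 equal shares of 1/12 among Samuel, Isaac, Oliver.
Samuel is living and takes 1/12.
Isaac is living and takes 1/12.
Oliver is living and takes 1/12.
Martin is living and takes 1/4.
Kenneth is living and takes 1/4.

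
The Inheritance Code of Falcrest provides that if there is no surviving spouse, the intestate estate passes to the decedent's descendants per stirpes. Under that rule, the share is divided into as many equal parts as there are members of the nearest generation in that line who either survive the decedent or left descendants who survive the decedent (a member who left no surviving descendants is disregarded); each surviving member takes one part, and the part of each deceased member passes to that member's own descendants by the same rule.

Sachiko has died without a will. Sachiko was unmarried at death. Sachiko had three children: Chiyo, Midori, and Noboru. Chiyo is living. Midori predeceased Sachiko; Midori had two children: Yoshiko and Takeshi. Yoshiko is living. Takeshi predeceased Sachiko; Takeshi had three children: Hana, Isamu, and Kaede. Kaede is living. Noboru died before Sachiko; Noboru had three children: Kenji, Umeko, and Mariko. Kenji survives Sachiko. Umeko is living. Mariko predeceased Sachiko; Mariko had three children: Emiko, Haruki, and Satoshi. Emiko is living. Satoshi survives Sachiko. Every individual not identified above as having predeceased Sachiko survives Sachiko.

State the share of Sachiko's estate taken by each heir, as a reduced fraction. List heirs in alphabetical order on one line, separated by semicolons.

Chiyo 1/3; Emiko 1/27; Hana 1/18; Haruki 1/27; Isamu 1/18; Kaede 1/18; Kenji 1/9; Satoshi 1/27; Umeko 1/9; Yoshiko 1/6

There is no surviving spouse, so the entire estate passes to Sachiko's descendants per stirpes.
The estate is divided into 3 equal shares of 1/3 among Chiyo, Midori, Noboru.
Chiyo is living and takes 1/3.
Midori predeceased; the 1/3 allotted to Midori's branch passes to Midori's issue by representation.
The 1/3 is divided into 2 equal shares of 1/6 among Yoshiko, Takeshi.
Yoshiko is living and takes 1/6.
Takeshi predeceased; the 1/6 allotted to Takeshi's branch passes to Takeshi's issue by representation.
The 1/6 is divided into 3 equal shares of 1/18 among Hana, Isamu, Kaede.
Hana is living and takes 1/18.
Isamu is living and takes 1/18.
Kaede is living and takes 1/18.
Noboru predeceased; the 1/3 allotted to Noboru's branch passes to Noboru's issue by representation.
The 1/3 is divided into 3 equal shares of 1/9 among Kenji, Umeko, Mariko.
Kenji is living and takes 1/9.
Umeko is living and takes 1/9.
Mariko predeceased; the 1/9 allotted to Mariko's branch passes to Mariko's issue by representation.
The 1/9 is divided into 3 equal shares of 1/27 among Emiko, Haruki, Satoshi.
Emiko is living and takes 1/27.
Haruki is living and takes 1/27.
Satoshi is living and takes 1/27.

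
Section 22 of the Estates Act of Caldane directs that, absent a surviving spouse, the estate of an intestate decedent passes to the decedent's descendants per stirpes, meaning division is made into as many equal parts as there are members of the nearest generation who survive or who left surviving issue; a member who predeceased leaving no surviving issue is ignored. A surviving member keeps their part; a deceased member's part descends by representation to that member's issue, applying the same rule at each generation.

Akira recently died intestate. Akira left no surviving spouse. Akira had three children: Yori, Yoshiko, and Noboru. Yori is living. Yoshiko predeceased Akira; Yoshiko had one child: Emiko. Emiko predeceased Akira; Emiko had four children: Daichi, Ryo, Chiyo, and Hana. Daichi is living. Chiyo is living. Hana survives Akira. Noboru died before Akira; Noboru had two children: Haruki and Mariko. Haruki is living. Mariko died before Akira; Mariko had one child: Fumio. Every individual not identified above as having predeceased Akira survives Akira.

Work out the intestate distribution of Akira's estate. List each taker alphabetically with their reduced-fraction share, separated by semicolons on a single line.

There is no surviving spouse, so the entire estate passes to Akira's descendants per stirpes.
The estate is divided into 3 equal shares of 1/3 among Yori, Yoshiko, Noboru.
Yori is living and takes 1/3.
Yoshiko predeceased; the 1/3 allotted to Yoshiko's branch passes to Yoshiko's issue by representation.
Emiko's line is the sole branch at this level, so the full 1/3 passes to Emiko's issue by representation.
The 1/3 is divided into 4 equal shares of 1/12 among Daichi, Ryo, Chiyo, Hana.
Daichi is living and takes 1/12.
Ryo is living and takes 1/12.
Chiyo is living and takes 1/12.
Hana is living and takes 1/12.
Noboru predeceased; the 1/3 allotted to Noboru's branch passes to Noboru's issue by representation.
The 1/3 is divided into 2 equal shares of 1/6 among Haruki, Mariko.
Haruki is living and takes 1/6.
Mariko predeceased; the 1/6 allotted to Mariko's branch passes to Mariko's issue by representation.
Fumio is the sole taker at this level and receives the full 1/6.

Chiyo 1/12; Daichi 1/12; Fumio 1/6; Hana 1/12; Haruki 1/6; Ryo 1/12; Yori 1/3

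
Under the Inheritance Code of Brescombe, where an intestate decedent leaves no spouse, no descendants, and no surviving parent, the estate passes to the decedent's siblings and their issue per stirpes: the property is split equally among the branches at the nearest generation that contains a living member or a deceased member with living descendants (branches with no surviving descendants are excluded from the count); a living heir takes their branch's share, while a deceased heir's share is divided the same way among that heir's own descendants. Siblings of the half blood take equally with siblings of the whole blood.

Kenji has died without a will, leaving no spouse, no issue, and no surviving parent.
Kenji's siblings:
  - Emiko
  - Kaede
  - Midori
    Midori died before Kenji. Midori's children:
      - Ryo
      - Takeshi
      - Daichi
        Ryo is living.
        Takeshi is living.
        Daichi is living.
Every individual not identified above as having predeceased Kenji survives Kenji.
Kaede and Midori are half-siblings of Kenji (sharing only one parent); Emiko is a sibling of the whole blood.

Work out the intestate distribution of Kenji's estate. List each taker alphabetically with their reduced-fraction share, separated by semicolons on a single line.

No spouse, descendants, or parent survives, so the estate passes to Kenji's siblings per stirpes.
Half-blood and whole-blood siblings take equally under the stated rule.
The estate is divided into 3 equal shares of 1/3 among Emiko, Kaede, Midori.
Emiko is living and takes 1/3.
Kaede is living and takes 1/3.
Midori predeceased; the 1/3 allotted to Midori's branch passes to Midori's issue by representation.
The 1/3 is divided into 3 equal shares of 1/9 among Ryo, Takeshi, Daichi.
Ryo is living and takes 1/9.
Takeshi is living and takes 1/9.
Daichi is living and takes 1/9.

Daichi 1/9; Emiko 1/3; Kaede 1/3; Ryo 1/9; Takeshi 1/9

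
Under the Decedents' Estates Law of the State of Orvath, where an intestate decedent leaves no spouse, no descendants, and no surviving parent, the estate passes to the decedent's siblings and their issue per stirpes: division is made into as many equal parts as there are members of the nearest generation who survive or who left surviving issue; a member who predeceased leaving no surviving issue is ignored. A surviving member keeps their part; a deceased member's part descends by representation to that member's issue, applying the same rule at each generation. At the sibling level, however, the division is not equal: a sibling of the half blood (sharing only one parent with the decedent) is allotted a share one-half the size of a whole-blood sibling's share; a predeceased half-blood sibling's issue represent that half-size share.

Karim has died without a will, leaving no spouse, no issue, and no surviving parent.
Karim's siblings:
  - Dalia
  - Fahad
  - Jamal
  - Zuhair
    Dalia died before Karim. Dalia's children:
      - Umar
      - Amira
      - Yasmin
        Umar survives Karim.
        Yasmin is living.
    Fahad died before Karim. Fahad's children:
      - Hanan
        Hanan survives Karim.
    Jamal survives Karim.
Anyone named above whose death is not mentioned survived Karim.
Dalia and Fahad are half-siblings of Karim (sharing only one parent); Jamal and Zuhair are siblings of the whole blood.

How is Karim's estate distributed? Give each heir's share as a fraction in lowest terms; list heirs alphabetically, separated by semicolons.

Amira 1/18; Hanan 1/6; Jamal 1/3; Umar 1/18; Yasmin 1/18; Zuhair 1/3

No spouse, descendants, or parent survives, so the estate passes to Karim's siblings per stirpes.
Half-blood siblings count for one-half the weight of whole-blood siblings at the initial division.
Dividing 1 in proportion to weights (total weight 3): Dalia (weight 1/2) → 1/6; Fahad (weight 1/2) → 1/6; Jamal (weight 1) → 1/3; Zuhair (weight 1) → 1/3.
Dalia predeceased; the 1/6 allotted to Dalia's branch passes to Dalia's issue by representation.
The 1/6 is divided into 3 equal shares of 1/18 among Umar, Amira, Yasmin.
Umar is living and takes 1/18.
Amira is living and takes 1/18.
Yasmin is living and takes 1/18.
Fahad predeceased; the 1/6 allotted to Fahad's branch passes to Fahad's issue by representation.
Hanan is the sole taker at this level and receives the full 1/6.
Jamal is living and takes 1/3.
Zuhair is living and takes 1/3.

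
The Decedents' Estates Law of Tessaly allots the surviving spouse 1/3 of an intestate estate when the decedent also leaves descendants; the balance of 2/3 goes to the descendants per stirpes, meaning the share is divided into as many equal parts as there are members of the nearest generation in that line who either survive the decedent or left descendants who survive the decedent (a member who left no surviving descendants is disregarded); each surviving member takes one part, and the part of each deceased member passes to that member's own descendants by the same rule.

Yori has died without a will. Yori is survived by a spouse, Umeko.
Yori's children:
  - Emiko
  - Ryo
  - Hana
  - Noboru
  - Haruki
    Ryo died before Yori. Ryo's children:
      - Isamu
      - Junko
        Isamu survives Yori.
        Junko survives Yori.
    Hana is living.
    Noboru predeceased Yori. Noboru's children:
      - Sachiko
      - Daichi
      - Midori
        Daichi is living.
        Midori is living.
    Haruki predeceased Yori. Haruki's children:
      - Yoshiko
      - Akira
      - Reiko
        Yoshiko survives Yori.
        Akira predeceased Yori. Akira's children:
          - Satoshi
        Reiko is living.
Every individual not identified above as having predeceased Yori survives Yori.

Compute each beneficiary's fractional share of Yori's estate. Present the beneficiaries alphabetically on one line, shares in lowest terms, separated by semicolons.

Umeko, as surviving spouse, takes 1/3.
The remaining 2/3 passes to Yori's descendants per stirpes.
The 2/3 is divided into 5 equal shares of 2/15 among Emiko, Ryo, Hana, Noboru, Haruki.
Emiko is living and takes 2/15.
Ryo predeceased; the 2/15 allotted to Ryo's branch passes to Ryo's issue by representation.
The 2/15 is divided into 2 equal shares of 1/15 among Isamu, Junko.
Isamu is living and takes 1/15.
Junko is living and takes 1/15.
Hana is living and takes 2/15.
Noboru predeceased; the 2/15 allotted to Noboru's branch passes to Noboru's issue by representation.
The 2/15 is divided into 3 equal shares of 2/45 among Sachiko, Daichi, Midori.
Sachiko is living and takes 2/45.
Daichi is living and takes 2/45.
Midori is living and takes 2/45.
Haruki predeceased; the 2/15 allotted to Haruki's branch passes to Haruki's issue by representation.
The 2/15 is divided into 3 equal shares of 2/45 among Yoshiko, Akira, Reiko.
Yoshiko is living and takes 2/45.
Akira predeceased; the 2/45 allotted to Akira's branch passes to Akira's issue by representation.
Satoshi is the sole taker at this level and receives the full 2/45.
Reiko is living and takes 2/45.

Daichi 2/45; Emiko 2/15; Hana 2/15; Isamu 1/15; Junko 1/15; Midori 2/45; Reiko 2/45; Sachiko 2/45; Satoshi 2/45; Umeko 1/3; Yoshiko 2/45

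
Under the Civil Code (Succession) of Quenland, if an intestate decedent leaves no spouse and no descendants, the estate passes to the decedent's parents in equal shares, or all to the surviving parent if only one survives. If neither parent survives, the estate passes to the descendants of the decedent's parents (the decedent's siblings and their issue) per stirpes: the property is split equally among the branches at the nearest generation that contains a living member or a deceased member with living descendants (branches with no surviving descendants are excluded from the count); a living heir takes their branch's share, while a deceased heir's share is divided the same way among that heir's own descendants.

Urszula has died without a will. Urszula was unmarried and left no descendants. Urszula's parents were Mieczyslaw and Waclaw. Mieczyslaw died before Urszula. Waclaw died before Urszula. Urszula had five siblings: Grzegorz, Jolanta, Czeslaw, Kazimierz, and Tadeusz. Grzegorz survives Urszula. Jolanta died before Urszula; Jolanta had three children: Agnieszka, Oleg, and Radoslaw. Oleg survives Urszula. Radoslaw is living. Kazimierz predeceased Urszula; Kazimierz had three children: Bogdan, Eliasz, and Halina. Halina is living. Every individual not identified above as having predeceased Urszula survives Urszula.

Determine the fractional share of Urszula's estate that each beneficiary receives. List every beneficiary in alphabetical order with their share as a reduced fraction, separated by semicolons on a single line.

Neither parent survives and there are no descendants, so the estate passes to Urszula's siblings and their issue per stirpes.
The estate is divided into 5 equal shares of 1/5 among Grzegorz, Jolanta, Czeslaw, Kazimierz, Tadeusz.
Grzegorz is living and takes 1/5.
Jolanta predeceased; the 1/5 allotted to Jolanta's branch passes to Jolanta's issue by representation.
The 1/5 is divided into 3 equal shares of 1/15 among Agnieszka, Oleg, Radoslaw.
Agnieszka is living and takes 1/15.
Oleg is living and takes 1/15.
Radoslaw is living and takes 1/15.
Czeslaw is living and takes 1/5.
Kazimierz predeceased; the 1/5 allotted to Kazimierz's branch passes to Kazimierz's issue by representation.
The 1/5 is divided into 3 equal shares of 1/15 among Bogdan, Eliasz, Halina.
Bogdan is living and takes 1/15.
Eliasz is living and takes 1/15.
Halina is living and takes 1/15.
Tadeusz is living and takes 1/5.

Agnieszka 1/15; Bogdan 1/15; Czeslaw 1/5; Eliasz 1/15; Grzegorz 1/5; Halina 1/15; Oleg 1/15; Radoslaw 1/15; Tadeusz 1/5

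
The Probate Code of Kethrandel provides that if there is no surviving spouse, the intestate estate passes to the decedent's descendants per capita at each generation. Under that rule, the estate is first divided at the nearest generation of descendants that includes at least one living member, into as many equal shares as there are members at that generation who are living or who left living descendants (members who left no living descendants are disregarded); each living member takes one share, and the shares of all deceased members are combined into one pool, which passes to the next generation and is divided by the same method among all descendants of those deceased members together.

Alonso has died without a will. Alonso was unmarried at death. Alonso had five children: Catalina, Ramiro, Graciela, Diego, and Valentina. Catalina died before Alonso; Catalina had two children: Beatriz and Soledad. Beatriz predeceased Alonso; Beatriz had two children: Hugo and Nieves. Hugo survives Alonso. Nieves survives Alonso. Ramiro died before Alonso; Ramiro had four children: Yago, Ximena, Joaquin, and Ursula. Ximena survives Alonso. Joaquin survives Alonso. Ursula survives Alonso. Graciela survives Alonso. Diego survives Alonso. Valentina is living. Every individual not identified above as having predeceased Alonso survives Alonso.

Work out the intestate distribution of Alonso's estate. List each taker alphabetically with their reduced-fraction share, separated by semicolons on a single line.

Diego 1/5; Graciela 1/5; Hugo 1/30; Joaquin 1/15; Nieves 1/30; Soledad 1/15; Ursula 1/15; Valentina 1/5; Ximena 1/15; Yago 1/15

There is no surviving spouse, so the entire estate passes to Alonso's descendants per capita at each generation.
At generation 1 (Catalina, Ramiro, Graciela, Diego, Valentina) there are 5 shares of (1)/5 = 1/5 each.
Living: Graciela, Diego, and Valentina — each takes 1/5.
Deceased: Catalina and Ramiro. Their combined 2/5 is pooled and carried to generation 2.
At generation 2 (Beatriz, Soledad, Yago, Ximena, Joaquin, Ursula) there are 6 shares of (2/5)/6 = 1/15 each.
Living: Soledad, Yago, Ximena, Joaquin, and Ursula — each takes 1/15.
Deceased: Beatriz. That 1/15 share is carried to generation 3.
At generation 3 (Hugo, Nieves) there are 2 shares of (1/15)/2 = 1/30 each.
Living: Hugo and Nieves — each takes 1/30.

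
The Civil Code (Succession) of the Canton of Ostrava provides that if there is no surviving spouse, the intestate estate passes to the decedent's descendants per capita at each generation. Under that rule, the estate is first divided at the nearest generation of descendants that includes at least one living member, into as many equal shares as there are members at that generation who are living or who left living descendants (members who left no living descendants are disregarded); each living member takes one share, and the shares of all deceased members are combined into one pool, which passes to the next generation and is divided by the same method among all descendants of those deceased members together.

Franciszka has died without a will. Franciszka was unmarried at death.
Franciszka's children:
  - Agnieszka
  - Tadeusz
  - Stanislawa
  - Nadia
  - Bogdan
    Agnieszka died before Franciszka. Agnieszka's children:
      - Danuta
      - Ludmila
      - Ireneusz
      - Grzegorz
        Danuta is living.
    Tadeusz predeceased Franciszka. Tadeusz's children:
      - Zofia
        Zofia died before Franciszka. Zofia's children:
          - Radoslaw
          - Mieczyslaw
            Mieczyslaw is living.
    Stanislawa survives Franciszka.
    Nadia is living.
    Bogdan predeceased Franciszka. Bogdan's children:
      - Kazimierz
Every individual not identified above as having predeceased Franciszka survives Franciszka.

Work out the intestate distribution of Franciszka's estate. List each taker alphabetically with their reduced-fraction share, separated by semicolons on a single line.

Danuta 1/10; Grzegorz 1/10; Ireneusz 1/10; Kazimierz 1/10; Ludmila 1/10; Mieczyslaw 1/20; Nadia 1/5; Radoslaw 1/20; Stanislawa 1/5

There is no surviving spouse, so the entire estate passes to Franciszka's descendants per capita at each generation.
At generation 1 (Agnieszka, Tadeusz, Stanislawa, Nadia, Bogdan) there are 5 shares of (1)/5 = 1/5 each.
Living: Stanislawa and Nadia — each takes 1/5.
Deceased: Agnieszka, Tadeusz, and Bogdan. Their combined 3/5 is pooled and carried to generation 2.
At generation 2 (Danuta, Ludmila, Ireneusz, Grzegorz, Zofia, Kazimierz) there are 6 shares of (3/5)/6 = 1/10 each.
Living: Danuta, Ludmila, Ireneusz, Grzegorz, and Kazimierz — each takes 1/10.
Deceased: Zofia. That 1/10 share is carried to generation 3.
At generation 3 (Radoslaw, Mieczyslaw) there are 2 shares of (1/10)/2 = 1/20 each.
Living: Radoslaw and Mieczyslaw — each takes 1/20.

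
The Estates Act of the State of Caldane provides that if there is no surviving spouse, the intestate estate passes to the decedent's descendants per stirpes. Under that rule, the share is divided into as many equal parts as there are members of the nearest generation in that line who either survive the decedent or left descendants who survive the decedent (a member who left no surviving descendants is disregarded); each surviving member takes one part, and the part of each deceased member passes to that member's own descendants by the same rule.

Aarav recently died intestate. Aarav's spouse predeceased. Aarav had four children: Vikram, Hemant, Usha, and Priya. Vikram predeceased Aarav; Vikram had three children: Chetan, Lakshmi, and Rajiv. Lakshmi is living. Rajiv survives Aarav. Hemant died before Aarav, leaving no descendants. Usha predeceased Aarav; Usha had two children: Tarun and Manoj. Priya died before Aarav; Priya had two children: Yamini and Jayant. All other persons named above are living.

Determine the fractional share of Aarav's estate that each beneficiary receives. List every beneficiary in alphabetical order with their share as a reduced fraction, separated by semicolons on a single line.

There is no surviving spouse, so the entire estate passes to Aarav's descendants per stirpes.
Hemant left no surviving issue, so that branch lapses and is disregarded.
The estate is divided into 3 equal shares of 1/3 among Vikram, Usha, Priya.
Vikram predeceased; the 1/3 allotted to Vikram's branch passes to Vikram's issue by representation.
The 1/3 is divided into 3 equal shares of 1/9 among Chetan, Lakshmi, Rajiv.
Chetan is living and takes 1/9.
Lakshmi is living and takes 1/9.
Rajiv is living and takes 1/9.
Usha predeceased; the 1/3 allotted to Usha's branch passes to Usha's issue by representation.
The 1/3 is divided into 2 equal shares of 1/6 among Tarun, Manoj.
Tarun is living and takes 1/6.
Manoj is living and takes 1/6.
Priya predeceased; the 1/3 allotted to Priya's branch passes to Priya's issue by representation.
The 1/3 is divided into 2 equal shares of 1/6 among Yamini, Jayant.
Yamini is living and takes 1/6.
Jayant is living and takes 1/6.

Chetan 1/9; Jayant 1/6; Lakshmi 1/9; Manoj 1/6; Rajiv 1/9; Tarun 1/6; Yamini 1/6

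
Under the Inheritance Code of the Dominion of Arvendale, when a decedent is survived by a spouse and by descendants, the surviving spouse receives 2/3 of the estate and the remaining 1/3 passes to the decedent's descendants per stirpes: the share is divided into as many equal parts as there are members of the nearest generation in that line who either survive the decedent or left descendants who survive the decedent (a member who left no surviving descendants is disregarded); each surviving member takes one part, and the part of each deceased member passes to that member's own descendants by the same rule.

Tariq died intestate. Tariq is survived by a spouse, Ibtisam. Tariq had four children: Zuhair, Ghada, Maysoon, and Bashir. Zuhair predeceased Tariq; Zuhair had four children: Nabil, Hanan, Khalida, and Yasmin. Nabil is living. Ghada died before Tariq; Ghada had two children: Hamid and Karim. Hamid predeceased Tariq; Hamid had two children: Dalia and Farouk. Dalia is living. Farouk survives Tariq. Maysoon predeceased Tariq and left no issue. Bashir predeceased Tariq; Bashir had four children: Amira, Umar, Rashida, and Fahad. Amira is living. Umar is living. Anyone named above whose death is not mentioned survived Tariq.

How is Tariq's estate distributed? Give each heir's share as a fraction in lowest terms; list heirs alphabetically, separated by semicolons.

Ibtisam, as surviving spouse, takes 2/3.
The remaining 1/3 passes to Tariq's descendants per stirpes.
Maysoon left no surviving issue, so that branch lapses and is disregarded.
The 1/3 is divided into 3 equal shares of 1/9 among Zuhair, Ghada, Bashir.
Zuhair predeceased; the 1/9 allotted to Zuhair's branch passes to Zuhair's issue by representation.
The 1/9 is divided into 4 equal shares of 1/36 among Nabil, Hanan, Khalida, Yasmin.
Nabil is living and takes 1/36.
Hanan is living and takes 1/36.
Khalida is living and takes 1/36.
Yasmin is living and takes 1/36.
Ghada predeceased; the 1/9 allotted to Ghada's branch passes to Ghada's issue by representation.
The 1/9 is divided into 2 equal shares of 1/18 among Hamid, Karim.
Hamid predeceased; the 1/18 allotted to Hamid's branch passes to Hamid's issue by representation.
The 1/18 is divided into 2 equal shares of 1/36 among Dalia, Farouk.
Dalia is living and takes 1/36.
Farouk is living and takes 1/36.
Karim is living and takes 1/18.
Bashir predeceased; the 1/9 allotted to Bashir's branch passes to Bashir's issue by representation.
The 1/9 is divided into 4 equal shares of 1/36 among Amira, Umar, Rashida, Fahad.
Amira is living and takes 1/36.
Umar is living and takes 1/36.
Rashida is living and takes 1/36.
Fahad is living and takes 1/36.

Amira 1/36; Dalia 1/36; Fahad 1/36; Farouk 1/36; Hanan 1/36; Ibtisam 2/3; Karim 1/18; Khalida 1/36; Nabil 1/36; Rashida 1/36; Umar 1/36; Yasmin 1/36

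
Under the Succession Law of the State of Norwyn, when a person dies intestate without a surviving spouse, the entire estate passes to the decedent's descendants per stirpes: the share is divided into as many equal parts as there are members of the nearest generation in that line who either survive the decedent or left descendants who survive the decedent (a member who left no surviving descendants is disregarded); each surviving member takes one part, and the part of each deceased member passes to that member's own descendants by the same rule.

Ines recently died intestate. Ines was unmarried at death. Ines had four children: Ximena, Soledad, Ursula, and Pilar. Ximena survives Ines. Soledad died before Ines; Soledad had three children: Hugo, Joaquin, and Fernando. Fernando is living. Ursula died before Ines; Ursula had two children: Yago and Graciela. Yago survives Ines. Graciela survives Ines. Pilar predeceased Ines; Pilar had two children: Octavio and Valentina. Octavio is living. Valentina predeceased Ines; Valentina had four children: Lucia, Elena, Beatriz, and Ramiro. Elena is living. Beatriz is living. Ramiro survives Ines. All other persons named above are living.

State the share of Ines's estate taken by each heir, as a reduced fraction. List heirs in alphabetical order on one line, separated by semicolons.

Beatriz 1/32; Elena 1/32; Fernando 1/12; Graciela 1/8; Hugo 1/12; Joaquin 1/12; Lucia 1/32; Octavio 1/8; Ramiro 1/32; Ximena 1/4; Yago 1/8

There is no surviving spouse, so the entire estate passes to Ines's descendants per stirpes.
The estate is divided into 4 equal shares of 1/4 among Ximena, Soledad, Ursula, Pilar.
Ximena is living and takes 1/4.
Soledad predeceased; the 1/4 allotted to Soledad's branch passes to Soledad's issue by representation.
The 1/4 is divided into 3 equal shares of 1/12 among Hugo, Joaquin, Fernando.
Hugo is living and takes 1/12.
Joaquin is living and takes 1/12.
Fernando is living and takes 1/12.
Ursula predeceased; the 1/4 allotted to Ursula's branch passes to Ursula's issue by representation.
The 1/4 is divided into 2 equal shares of 1/8 among Yago, Graciela.
Yago is living and takes 1/8.
Graciela is living and takes 1/8.
Pilar predeceased; the 1/4 allotted to Pilar's branch passes to Pilar's issue by representation.
The 1/4 is divided into 2 equal shares of 1/8 among Octavio, Valentina.
Octavio is living and takes 1/8.
Valentina predeceased; the 1/8 allotted to Valentina's branch passes to Valentina's issue by representation.
The 1/8 is divided into 4 equal shares of 1/32 among Lucia, Elena, Beatriz, Ramiro.
Lucia is living and takes 1/32.
Elena is living and takes 1/32.
Beatriz is living and takes 1/32.
Ramiro is living and takes 1/32.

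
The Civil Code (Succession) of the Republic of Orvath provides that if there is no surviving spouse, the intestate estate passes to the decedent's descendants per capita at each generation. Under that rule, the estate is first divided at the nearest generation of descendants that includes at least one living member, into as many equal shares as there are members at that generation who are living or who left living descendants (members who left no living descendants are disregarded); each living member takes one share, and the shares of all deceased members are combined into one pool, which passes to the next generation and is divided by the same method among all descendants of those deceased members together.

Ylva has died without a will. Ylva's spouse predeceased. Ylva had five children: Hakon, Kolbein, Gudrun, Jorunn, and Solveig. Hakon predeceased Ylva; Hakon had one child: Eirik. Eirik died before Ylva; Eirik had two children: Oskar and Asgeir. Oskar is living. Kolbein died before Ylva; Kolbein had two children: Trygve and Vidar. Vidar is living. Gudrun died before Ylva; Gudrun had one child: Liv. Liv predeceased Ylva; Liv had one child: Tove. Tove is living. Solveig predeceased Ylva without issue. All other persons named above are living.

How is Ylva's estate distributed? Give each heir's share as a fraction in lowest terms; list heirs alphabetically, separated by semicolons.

Asgeir 1/8; Jorunn 1/4; Oskar 1/8; Tove 1/8; Trygve 3/16; Vidar 3/16

There is no surviving spouse, so the entire estate passes to Ylva's descendants per capita at each generation.
At generation 1 (Hakon, Kolbein, Gudrun, Jorunn) there are 4 shares of (1)/4 = 1/4 each.
Living: Jorunn — each takes 1/4.
Deceased: Hakon, Kolbein, and Gudrun. Their combined 3/4 is pooled and carried to generation 2.
At generation 2 (Eirik, Trygve, Vidar, Liv) there are 4 shares of (3/4)/4 = 3/16 each.
Living: Trygve and Vidar — each takes 3/16.
Deceased: Eirik and Liv. Their combined 3/8 is pooled and carried to generation 3.
At generation 3 (Oskar, Asgeir, Tove) there are 3 shares of (3/8)/3 = 1/8 each.
Living: Oskar, Asgeir, and Tove — each takes 1/8.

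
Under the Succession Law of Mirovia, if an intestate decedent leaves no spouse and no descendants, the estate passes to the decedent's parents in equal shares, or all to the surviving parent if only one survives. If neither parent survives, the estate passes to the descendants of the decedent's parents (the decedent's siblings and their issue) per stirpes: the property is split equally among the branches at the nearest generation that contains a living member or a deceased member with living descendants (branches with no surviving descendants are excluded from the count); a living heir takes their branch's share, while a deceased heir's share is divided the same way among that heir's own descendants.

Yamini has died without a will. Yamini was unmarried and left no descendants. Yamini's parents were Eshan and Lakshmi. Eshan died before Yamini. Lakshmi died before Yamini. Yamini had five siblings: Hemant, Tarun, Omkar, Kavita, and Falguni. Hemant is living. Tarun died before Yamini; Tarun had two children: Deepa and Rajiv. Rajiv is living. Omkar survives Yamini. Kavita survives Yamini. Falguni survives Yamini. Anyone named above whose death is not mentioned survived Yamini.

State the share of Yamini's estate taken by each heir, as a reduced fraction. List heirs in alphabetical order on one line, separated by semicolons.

Deepa 1/10; Falguni 1/5; Hemant 1/5; Kavita 1/5; Omkar 1/5; Rajiv 1/10

Neither parent survives and there are no descendants, so the estate passes to Yamini's siblings and their issue per stirpes.
The estate is divided into 5 equal shares of 1/5 among Hemant, Tarun, Omkar, Kavita, Falguni.
Hemant is living and takes 1/5.
Tarun predeceased; the 1/5 allotted to Tarun's branch passes to Tarun's issue by representation.
The 1/5 is divided into 2 equal shares of 1/10 among Deepa, Rajiv.
Deepa is living and takes 1/10.
Rajiv is living and takes 1/10.
Omkar is living and takes 1/5.
Kavita is living and takes 1/5.
Falguni is living and takes 1/5.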